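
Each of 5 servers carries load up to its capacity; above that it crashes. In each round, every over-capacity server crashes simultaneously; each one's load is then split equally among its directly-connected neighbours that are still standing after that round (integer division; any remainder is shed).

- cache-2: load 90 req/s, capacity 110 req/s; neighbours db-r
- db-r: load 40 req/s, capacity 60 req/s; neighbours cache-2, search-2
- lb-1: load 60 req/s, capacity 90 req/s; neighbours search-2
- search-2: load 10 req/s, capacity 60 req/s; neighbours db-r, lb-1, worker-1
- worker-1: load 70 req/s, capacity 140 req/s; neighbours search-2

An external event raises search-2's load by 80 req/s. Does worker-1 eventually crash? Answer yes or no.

Round 1 — search-2 at 90 > 60. search-2 crashes.
  search-2 sheds 90 req/s to db-r, lb-1, worker-1: 30 each.
    db-r: 40+30 = 70 > 60
    lb-1: 60+30 = 90 ≤ 90
    worker-1: 70+30 = 100 ≤ 140
Round 2 — db-r crashes.
  db-r sheds 70 req/s to cache-2: 70 each.
    cache-2: 90+70 = 160 > 110
Round 3 — cache-2 crashes.
  cache-2 sheds 160 req/s: no online neighbours, lost.
No further crashes.

no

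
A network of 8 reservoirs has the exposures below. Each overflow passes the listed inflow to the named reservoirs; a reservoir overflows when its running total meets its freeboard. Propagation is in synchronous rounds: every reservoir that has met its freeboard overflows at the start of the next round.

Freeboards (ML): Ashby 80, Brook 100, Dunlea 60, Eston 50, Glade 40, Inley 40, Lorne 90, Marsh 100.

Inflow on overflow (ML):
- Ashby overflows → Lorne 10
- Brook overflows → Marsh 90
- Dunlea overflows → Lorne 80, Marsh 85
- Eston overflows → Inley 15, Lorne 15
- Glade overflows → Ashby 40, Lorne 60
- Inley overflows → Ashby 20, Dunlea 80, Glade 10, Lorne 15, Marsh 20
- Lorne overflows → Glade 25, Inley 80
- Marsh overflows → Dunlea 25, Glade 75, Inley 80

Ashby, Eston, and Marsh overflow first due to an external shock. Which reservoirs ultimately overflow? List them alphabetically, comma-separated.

Round 1 — Ashby, Eston, Marsh overflow (initial).
  Dunlea: +25 → 25 < 60
  Glade: +75 → 75 ≥ 40
  Inley: +15+80 → 95 ≥ 40
  Lorne: +10+15 → 25 < 90
Round 2 — Glade, Inley overflow.
  Dunlea: +80 → 105 ≥ 60
  Lorne: +60+15 → 100 ≥ 90
Round 3 — Dunlea, Lorne overflow.
No further overflows.

Ashby, Dunlea, Eston, Glade, Inley, Lorne, Marsh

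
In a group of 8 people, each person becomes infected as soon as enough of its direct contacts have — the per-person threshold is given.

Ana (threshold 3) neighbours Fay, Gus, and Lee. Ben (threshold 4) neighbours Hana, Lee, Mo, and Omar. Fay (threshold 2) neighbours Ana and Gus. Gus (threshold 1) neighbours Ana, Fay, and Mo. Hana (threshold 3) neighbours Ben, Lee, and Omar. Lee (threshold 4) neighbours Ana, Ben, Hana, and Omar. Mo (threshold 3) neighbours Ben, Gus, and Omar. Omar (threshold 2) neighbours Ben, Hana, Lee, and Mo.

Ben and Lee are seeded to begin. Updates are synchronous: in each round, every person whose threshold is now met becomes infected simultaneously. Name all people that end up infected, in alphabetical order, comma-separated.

Ben, Hana, Lee, Omar

Round 1 — Ben, Lee become infected (initial).
Round 2 — checking thresholds:
  Ana: 1 of 3 neighbours < 3, below threshold.
  Hana: 2 of 3 neighbours < 3, below threshold.
  Mo: 1 of 3 neighbours < 3, below threshold.
  Omar: 2 of 4 neighbours ≥ 2, becomes infected.
Round 3 — checking thresholds:
  Ana: 1 of 3 neighbours < 3, below threshold.
  Hana: 3 of 3 neighbours ≥ 3, becomes infected.
  Mo: 2 of 3 neighbours < 3, below threshold.
Round 4 — no new infections; cascade stops.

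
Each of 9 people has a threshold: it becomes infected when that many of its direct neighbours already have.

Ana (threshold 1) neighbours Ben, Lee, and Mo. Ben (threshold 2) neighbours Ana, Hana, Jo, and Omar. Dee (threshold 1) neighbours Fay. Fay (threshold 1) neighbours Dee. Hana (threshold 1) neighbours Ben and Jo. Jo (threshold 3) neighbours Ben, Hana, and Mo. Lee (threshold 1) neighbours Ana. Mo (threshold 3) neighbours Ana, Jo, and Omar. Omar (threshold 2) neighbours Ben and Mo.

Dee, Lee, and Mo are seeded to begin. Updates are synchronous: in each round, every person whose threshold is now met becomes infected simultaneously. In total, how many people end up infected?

5

Round 1 — Dee, Lee, Mo become infected (initial).
Round 2 — checking thresholds:
  Ana: 2 of 3 neighbours ≥ 1, becomes infected.
  Fay: 1 of 1 neighbours ≥ 1, becomes infected.
  Jo: 1 of 3 neighbours < 3, not yet.
  Omar: 1 of 2 neighbours < 2, not yet.
Round 3 — no new infections; cascade stops.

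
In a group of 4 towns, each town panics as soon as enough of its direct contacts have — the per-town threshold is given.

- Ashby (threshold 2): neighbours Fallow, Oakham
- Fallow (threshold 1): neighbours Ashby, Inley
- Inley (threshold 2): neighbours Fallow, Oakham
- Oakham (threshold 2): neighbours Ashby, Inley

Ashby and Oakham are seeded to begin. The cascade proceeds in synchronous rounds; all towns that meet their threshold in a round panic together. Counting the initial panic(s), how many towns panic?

4

Round 1 — Ashby, Oakham panic (initial).
Round 2 — checking thresholds:
  Fallow: 1 of 2 neighbours ≥ 1, panics.
  Inley: 1 of 2 neighbours < 2, holds.
Round 3 — checking thresholds:
  Inley: 2 of 2 neighbours ≥ 2, panics.
Round 4 — no new panics; cascade stops.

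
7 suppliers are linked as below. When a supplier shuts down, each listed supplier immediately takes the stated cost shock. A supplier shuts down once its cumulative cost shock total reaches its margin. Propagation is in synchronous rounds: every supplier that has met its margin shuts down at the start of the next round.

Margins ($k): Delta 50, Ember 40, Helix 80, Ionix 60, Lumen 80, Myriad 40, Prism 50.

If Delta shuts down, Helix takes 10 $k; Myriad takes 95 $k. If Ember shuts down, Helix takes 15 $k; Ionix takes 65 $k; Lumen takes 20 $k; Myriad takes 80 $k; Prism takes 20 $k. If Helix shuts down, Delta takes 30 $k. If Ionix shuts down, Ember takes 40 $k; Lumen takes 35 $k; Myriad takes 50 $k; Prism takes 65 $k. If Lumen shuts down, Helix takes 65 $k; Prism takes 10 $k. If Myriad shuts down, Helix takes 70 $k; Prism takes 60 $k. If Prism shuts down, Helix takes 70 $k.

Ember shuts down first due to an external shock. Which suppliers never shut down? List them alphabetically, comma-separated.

Round 1 — Ember shuts down (initial).
  Helix: +15 → 15 < 80
  Ionix: +65 → 65 ≥ 60
  Lumen: +20 → 20 < 80
  Myriad: +80 → 80 ≥ 40
  Prism: +20 → 20 < 50
Round 2 — Ionix, Myriad shut down.
  Helix: +70 → 85 ≥ 80
  Lumen: +35 → 55 < 80
  Prism: +65+60 → 145 ≥ 50
Round 3 — Helix, Prism shut down.
  Delta: +30 → 30 < 50
No further shutdowns.

Delta, Lumen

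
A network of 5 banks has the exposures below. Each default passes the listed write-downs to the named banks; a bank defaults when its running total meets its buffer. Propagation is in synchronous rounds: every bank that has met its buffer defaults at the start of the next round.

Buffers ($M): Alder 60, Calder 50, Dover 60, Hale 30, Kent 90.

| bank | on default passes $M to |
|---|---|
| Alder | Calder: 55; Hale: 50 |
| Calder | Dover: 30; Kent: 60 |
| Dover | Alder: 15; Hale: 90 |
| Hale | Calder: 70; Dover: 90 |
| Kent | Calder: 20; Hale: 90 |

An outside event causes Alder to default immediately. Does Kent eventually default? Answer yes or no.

no

Round 1 — Alder defaults (initial).
  Calder: +55 → 55 ≥ 50
  Hale: +50 → 50 ≥ 30
Round 2 — Calder, Hale default.
  Dover: +30+90 → 120 ≥ 60
  Kent: +60 → 60 < 90
Round 3 — Dover defaults.
No further defaults.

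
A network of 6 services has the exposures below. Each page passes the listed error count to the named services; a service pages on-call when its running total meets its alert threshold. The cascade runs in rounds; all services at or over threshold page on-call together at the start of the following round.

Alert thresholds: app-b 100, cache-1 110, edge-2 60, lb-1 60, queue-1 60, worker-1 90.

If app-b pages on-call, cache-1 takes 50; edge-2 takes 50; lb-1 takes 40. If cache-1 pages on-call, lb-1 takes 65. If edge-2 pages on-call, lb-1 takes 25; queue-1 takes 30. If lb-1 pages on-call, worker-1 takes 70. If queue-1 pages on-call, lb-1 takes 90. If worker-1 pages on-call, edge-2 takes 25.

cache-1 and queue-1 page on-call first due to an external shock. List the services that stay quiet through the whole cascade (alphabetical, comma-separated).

Round 1 — cache-1, queue-1 page on-call (initial).
  lb-1: +65+90 → 155 ≥ 60
Round 2 — lb-1 pages on-call.
  worker-1: +70 → 70 < 90
No further pages.

app-b, edge-2, worker-1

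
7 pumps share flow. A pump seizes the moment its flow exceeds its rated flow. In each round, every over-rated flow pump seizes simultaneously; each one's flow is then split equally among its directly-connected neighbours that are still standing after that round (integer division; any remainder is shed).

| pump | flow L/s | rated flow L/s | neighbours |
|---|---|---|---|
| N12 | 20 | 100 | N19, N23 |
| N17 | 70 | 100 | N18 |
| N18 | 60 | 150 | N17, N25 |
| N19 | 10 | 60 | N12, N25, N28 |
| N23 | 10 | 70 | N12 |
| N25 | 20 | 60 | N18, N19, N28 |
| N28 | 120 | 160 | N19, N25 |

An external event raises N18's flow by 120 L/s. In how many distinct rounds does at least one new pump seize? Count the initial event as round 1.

3

Round 1 — N18 at 180 > 150. N18 seizes.
  N18 sheds 180 L/s to N17, N25: 90 each.
    N17: 70+90 = 160 > 100
    N25: 20+90 = 110 > 60
Round 2 — N17, N25 seize.
  N17 sheds 160 L/s: no online neighbours, lost.
  N25 sheds 110 L/s to N19, N28: 55 each.
    N19: 10+55 = 65 > 60
    N28: 120+55 = 175 > 160
Round 3 — N19, N28 seize.
  N19 sheds 65 L/s to N12: 65 each.
    N12: 20+65 = 85 ≤ 100
  N28 sheds 175 L/s: no online neighbours, lost.
No further seizures.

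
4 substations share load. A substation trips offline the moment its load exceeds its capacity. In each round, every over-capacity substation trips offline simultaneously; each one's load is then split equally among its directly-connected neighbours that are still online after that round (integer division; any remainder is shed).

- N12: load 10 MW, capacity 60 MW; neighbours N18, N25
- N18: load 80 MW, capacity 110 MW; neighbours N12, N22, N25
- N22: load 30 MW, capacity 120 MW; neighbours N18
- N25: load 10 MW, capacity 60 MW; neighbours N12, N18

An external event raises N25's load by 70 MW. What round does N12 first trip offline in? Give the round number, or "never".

Round 1 — N25 at 80 > 60. N25 trips offline.
  N25 sheds 80 MW to N12, N18: 40 each.
    N12: 10+40 = 50 ≤ 60
    N18: 80+40 = 120 > 110
Round 2 — N18 trips offline.
  N18 sheds 120 MW to N12, N22: 60 each.
    N12: 50+60 = 110 > 60
    N22: 30+60 = 90 ≤ 120
Round 3 — N12 trips offline.
  N12 sheds 110 MW: no online neighbours, lost.
No further trips.

3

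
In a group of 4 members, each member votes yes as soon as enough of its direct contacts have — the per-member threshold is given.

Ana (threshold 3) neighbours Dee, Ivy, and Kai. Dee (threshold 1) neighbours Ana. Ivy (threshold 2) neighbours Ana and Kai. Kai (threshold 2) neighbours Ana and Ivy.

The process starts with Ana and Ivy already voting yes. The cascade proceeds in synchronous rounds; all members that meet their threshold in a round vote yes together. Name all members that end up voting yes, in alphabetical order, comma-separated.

Round 1 — Ana, Ivy vote yes (initial).
Round 2 — checking thresholds:
  Dee: 1 of 1 neighbours ≥ 1, votes yes.
  Kai: 2 of 2 neighbours ≥ 2, votes yes.
Round 3 — no new yes votes; cascade stops.

Ana, Dee, Ivy, Kai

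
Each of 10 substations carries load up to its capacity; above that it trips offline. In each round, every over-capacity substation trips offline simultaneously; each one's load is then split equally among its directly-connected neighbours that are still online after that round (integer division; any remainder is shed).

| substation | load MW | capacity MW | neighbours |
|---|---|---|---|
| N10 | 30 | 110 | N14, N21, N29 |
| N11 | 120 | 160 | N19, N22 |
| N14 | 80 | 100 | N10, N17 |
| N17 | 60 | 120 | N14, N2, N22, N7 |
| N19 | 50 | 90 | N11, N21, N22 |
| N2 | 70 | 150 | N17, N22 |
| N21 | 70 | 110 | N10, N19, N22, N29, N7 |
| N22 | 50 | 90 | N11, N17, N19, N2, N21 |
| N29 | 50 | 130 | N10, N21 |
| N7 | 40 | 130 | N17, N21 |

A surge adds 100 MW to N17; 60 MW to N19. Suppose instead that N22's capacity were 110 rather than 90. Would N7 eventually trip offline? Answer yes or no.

yes

With N22's capacity at 110:
Round 1 — N17 at 160 > 120; N19 at 110 > 90. N17, N19 trip offline.
  N17 sheds 160 MW to N14, N2, N22, N7: 40 each.
    N14: 80+40 = 120 > 100
    N2: 70+40 = 110 ≤ 150
    N22: 50+40 = 90 ≤ 110
    N7: 40+40 = 80 ≤ 130
  N19 sheds 110 MW to N11, N21, N22: 36 each (2 lost).
    N11: 120+36 = 156 ≤ 160
    N21: 70+36 = 106 ≤ 110
    N22: 90+36 = 126 > 110
Round 2 — N14, N22 trip offline.
  N14 sheds 120 MW to N10: 120 each.
    N10: 30+120 = 150 > 110
  N22 sheds 126 MW to N11, N2, N21: 42 each.
    N11: 156+42 = 198 > 160
    N2: 110+42 = 152 > 150
    N21: 106+42 = 148 > 110
Round 3 — N10, N11, N2, N21 trip offline.
  N10 sheds 150 MW to N29: 150 each.
    N29: 50+150 = 200 > 130
  N11 sheds 198 MW: no online neighbours, lost.
  N2 sheds 152 MW: no online neighbours, lost.
  N21 sheds 148 MW to N29, N7: 74 each.
    N29: 200+74 = 274 > 130
    N7: 80+74 = 154 > 130
Round 4 — N29, N7 trip offline.
  N29 sheds 274 MW: no online neighbours, lost.
  N7 sheds 154 MW: no online neighbours, lost.
No further trips.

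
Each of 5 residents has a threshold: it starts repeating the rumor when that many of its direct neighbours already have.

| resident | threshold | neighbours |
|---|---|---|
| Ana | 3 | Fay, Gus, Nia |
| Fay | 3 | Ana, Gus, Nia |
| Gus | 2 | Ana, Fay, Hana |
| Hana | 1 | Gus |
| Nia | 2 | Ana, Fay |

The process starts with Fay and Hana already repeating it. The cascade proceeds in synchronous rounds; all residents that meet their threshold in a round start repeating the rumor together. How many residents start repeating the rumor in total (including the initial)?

3

Round 1 — Fay, Hana start repeating the rumor (initial).
Round 2 — checking thresholds:
  Ana: 1 of 3 neighbours < 3, not yet.
  Gus: 2 of 3 neighbours ≥ 2, starts repeating the rumor.
  Nia: 1 of 2 neighbours < 2, not yet.
Round 3 — no new spreads; cascade stops.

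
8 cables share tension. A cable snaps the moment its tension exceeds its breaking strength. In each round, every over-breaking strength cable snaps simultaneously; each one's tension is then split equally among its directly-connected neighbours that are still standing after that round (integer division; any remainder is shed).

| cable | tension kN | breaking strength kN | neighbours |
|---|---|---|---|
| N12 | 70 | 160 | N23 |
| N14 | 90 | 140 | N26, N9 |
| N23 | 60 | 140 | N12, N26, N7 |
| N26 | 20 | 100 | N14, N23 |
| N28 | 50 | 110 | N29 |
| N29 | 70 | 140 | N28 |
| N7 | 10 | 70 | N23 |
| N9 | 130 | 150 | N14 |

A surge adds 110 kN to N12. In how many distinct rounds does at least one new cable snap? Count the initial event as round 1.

5

Round 1 — N12 at 180 > 160. N12 snaps.
  N12 sheds 180 kN to N23: 180 each.
    N23: 60+180 = 240 > 140
Round 2 — N23 snaps.
  N23 sheds 240 kN to N26, N7: 120 each.
    N26: 20+120 = 140 > 100
    N7: 10+120 = 130 > 70
Round 3 — N26, N7 snap.
  N26 sheds 140 kN to N14: 140 each.
    N14: 90+140 = 230 > 140
  N7 sheds 130 kN: no online neighbours, lost.
Round 4 — N14 snaps.
  N14 sheds 230 kN to N9: 230 each.
    N9: 130+230 = 360 > 150
Round 5 — N9 snaps.
  N9 sheds 360 kN: no online neighbours, lost.
No further breaks.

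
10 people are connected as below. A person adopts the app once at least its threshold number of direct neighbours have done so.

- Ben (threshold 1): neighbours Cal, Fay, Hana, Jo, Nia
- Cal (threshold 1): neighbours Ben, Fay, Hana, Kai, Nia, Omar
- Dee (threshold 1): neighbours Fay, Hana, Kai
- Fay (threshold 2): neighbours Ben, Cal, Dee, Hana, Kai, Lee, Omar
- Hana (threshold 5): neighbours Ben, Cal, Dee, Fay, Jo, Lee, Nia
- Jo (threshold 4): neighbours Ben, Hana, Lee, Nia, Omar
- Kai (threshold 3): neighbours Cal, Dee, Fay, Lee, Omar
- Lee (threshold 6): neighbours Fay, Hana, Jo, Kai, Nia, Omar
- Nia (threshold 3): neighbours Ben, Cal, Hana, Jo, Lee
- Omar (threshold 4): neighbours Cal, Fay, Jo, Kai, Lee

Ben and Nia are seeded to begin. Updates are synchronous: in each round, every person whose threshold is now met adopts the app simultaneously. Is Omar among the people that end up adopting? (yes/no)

no

Round 1 — Ben, Nia adopt the app (initial).
Round 2 — checking thresholds:
  Cal: 2 of 6 neighbours ≥ 1, adopts the app.
  Fay: 1 of 7 neighbours < 2, below threshold.
  Hana: 2 of 7 neighbours < 5, below threshold.
  Jo: 2 of 5 neighbours < 4, below threshold.
  Lee: 1 of 6 neighbours < 6, below threshold.
Round 3 — checking thresholds:
  Fay: 2 of 7 neighbours ≥ 2, adopts the app.
  Hana: 3 of 7 neighbours < 5, below threshold.
  Jo: 2 of 5 neighbours < 4, below threshold.
  Kai: 1 of 5 neighbours < 3, below threshold.
  Lee: 1 of 6 neighbours < 6, below threshold.
  Omar: 1 of 5 neighbours < 4, below threshold.
Round 4 — checking thresholds:
  Dee: 1 of 3 neighbours ≥ 1, adopts the app.
  Hana: 4 of 7 neighbours < 5, below threshold.
  Jo: 2 of 5 neighbours < 4, below threshold.
  Kai: 2 of 5 neighbours < 3, below threshold.
  Lee: 2 of 6 neighbours < 6, below threshold.
  Omar: 2 of 5 neighbours < 4, below threshold.
Round 5 — checking thresholds:
  Hana: 5 of 7 neighbours ≥ 5, adopts the app.
  Jo: 2 of 5 neighbours < 4, below threshold.
  Kai: 3 of 5 neighbours ≥ 3, adopts the app.
  Lee: 2 of 6 neighbours < 6, below threshold.
  Omar: 2 of 5 neighbours < 4, below threshold.
Round 6 — no new adoptions; cascade stops.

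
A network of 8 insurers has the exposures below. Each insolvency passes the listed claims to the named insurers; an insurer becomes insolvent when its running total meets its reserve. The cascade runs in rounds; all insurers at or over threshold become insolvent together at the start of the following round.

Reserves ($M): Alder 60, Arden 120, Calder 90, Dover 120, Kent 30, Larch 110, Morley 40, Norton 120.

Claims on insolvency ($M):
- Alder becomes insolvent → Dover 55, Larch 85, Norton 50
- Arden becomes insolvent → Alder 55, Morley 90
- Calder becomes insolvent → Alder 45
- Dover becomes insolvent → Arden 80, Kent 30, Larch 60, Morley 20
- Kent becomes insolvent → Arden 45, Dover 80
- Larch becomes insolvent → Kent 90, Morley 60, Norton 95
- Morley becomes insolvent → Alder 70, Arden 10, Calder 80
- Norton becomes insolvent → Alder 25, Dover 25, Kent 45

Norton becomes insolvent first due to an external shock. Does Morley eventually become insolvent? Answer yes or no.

Round 1 — Norton becomes insolvent (initial).
  Alder: +25 → 25 < 60
  Dover: +25 → 25 < 120
  Kent: +45 → 45 ≥ 30
Round 2 — Kent becomes insolvent.
  Arden: +45 → 45 < 120
  Dover: +80 → 105 < 120
No further insolvencies.

no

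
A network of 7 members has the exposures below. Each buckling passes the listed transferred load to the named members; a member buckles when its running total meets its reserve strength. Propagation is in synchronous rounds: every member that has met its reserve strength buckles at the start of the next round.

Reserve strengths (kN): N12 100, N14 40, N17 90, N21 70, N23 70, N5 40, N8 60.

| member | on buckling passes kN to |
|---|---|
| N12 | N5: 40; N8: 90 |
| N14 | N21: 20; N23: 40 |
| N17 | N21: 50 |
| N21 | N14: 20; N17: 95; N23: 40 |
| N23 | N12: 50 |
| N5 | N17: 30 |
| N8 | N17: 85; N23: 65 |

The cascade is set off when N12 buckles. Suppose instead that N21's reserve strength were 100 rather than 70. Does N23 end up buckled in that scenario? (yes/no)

no

With N21's reserve strength at 100:
Round 1 — N12 buckles (initial).
  N5: +40 → 40 ≥ 40
  N8: +90 → 90 ≥ 60
Round 2 — N5, N8 buckle.
  N17: +30+85 → 115 ≥ 90
  N23: +65 → 65 < 70
Round 3 — N17 buckles.
  N21: +50 → 50 < 100
No further bucklings.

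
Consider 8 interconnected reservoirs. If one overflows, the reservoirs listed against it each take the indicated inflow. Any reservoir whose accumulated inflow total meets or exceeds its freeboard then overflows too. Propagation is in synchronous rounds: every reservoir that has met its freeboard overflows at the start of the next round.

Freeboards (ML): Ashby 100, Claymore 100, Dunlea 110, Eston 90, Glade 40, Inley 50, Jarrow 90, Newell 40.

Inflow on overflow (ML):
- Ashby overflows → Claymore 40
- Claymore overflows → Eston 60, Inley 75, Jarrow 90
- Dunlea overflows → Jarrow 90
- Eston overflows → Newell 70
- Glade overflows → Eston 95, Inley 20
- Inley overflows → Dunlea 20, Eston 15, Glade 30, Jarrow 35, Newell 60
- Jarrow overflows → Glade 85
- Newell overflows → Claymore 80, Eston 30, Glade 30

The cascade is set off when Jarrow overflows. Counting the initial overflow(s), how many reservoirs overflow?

4

Round 1 — Jarrow overflows (initial).
  Glade: +85 → 85 ≥ 40
Round 2 — Glade overflows.
  Eston: +95 → 95 ≥ 90
  Inley: +20 → 20 < 50
Round 3 — Eston overflows.
  Newell: +70 → 70 ≥ 40
Round 4 — Newell overflows.
  Claymore: +80 → 80 < 100
No further overflows.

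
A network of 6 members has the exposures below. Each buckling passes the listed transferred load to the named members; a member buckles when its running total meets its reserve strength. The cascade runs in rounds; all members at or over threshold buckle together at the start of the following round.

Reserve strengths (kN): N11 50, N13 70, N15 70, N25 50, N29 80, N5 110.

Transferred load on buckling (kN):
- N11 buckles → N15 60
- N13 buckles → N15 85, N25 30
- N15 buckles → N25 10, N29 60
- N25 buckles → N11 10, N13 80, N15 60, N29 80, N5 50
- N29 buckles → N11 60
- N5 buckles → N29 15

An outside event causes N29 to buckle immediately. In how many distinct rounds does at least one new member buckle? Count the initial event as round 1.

Round 1 — N29 buckles (initial).
  N11: +60 → 60 ≥ 50
Round 2 — N11 buckles.
  N15: +60 → 60 < 70
No further bucklings.

2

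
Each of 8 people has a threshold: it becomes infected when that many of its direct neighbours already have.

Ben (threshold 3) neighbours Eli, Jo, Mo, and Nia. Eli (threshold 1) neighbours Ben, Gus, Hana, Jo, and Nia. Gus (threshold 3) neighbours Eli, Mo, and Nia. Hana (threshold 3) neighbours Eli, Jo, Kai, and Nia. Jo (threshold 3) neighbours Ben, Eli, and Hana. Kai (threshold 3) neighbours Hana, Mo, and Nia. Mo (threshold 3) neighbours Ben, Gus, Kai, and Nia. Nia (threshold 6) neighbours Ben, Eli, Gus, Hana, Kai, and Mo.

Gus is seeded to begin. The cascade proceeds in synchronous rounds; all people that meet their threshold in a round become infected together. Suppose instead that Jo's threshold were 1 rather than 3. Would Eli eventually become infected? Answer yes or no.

With Jo's threshold at 1:
Round 1 — Gus becomes infected (initial).
Round 2 — checking thresholds:
  Eli: 1 of 5 neighbours ≥ 1, becomes infected.
  Mo: 1 of 4 neighbours < 3, not yet.
  Nia: 1 of 6 neighbours < 6, not yet.
Round 3 — checking thresholds:
  Ben: 1 of 4 neighbours < 3, not yet.
  Hana: 1 of 4 neighbours < 3, not yet.
  Jo: 1 of 3 neighbours ≥ 1, becomes infected.
  Mo: 1 of 4 neighbours < 3, not yet.
  Nia: 2 of 6 neighbours < 6, not yet.
Round 4 — no new infections; cascade stops.

yes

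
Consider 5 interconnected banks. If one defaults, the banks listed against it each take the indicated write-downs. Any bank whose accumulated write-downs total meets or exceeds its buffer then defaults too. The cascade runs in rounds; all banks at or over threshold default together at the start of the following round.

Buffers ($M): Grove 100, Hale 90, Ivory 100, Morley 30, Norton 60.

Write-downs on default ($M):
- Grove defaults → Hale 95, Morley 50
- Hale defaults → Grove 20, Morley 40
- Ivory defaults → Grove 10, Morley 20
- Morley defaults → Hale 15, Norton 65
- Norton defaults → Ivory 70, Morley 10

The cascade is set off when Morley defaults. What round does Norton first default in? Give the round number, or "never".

Round 1 — Morley defaults (initial).
  Hale: +15 → 15 < 90
  Norton: +65 → 65 ≥ 60
Round 2 — Norton defaults.
  Ivory: +70 → 70 < 100
No further defaults.

2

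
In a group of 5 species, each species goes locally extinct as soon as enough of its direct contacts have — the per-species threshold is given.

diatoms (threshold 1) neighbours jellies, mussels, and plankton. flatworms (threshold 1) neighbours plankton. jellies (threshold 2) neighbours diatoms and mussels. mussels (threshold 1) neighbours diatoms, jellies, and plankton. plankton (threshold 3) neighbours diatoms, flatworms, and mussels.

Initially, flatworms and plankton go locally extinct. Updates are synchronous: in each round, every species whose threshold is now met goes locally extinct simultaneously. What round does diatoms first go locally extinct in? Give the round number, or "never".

Round 1 — flatworms, plankton go locally extinct (initial).
Round 2 — checking thresholds:
  diatoms: 1 of 3 neighbours ≥ 1, goes locally extinct.
  mussels: 1 of 3 neighbours ≥ 1, goes locally extinct.
Round 3 — checking thresholds:
  jellies: 2 of 2 neighbours ≥ 2, goes locally extinct.
Round 4 — no new extinctions; cascade stops.

2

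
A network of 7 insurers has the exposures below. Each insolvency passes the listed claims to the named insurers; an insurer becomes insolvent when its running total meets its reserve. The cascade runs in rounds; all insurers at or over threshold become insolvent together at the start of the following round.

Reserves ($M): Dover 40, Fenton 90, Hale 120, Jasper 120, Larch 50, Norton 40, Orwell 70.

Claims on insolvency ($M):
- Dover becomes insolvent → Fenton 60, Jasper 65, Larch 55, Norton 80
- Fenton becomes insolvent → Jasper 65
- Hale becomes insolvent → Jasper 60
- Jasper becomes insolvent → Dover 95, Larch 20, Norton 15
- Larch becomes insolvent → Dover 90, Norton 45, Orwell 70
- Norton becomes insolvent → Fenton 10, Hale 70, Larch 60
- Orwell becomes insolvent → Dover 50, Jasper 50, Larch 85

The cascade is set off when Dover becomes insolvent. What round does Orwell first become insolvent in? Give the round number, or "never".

Round 1 — Dover becomes insolvent (initial).
  Fenton: +60 → 60 < 90
  Jasper: +65 → 65 < 120
  Larch: +55 → 55 ≥ 50
  Norton: +80 → 80 ≥ 40
Round 2 — Larch, Norton become insolvent.
  Fenton: +10 → 70 < 90
  Hale: +70 → 70 < 120
  Orwell: +70 → 70 ≥ 70
Round 3 — Orwell becomes insolvent.
  Jasper: +50 → 115 < 120
No further insolvencies.

3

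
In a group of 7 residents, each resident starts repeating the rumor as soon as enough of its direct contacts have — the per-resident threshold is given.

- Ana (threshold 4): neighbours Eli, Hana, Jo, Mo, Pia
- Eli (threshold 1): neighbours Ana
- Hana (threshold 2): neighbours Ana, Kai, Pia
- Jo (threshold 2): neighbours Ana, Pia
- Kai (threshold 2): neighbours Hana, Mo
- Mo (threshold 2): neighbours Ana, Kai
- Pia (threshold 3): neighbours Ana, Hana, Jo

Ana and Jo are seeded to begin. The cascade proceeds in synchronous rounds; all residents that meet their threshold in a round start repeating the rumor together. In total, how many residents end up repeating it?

Round 1 — Ana, Jo start repeating the rumor (initial).
Round 2 — checking thresholds:
  Eli: 1 of 1 neighbours ≥ 1, starts repeating the rumor.
  Hana: 1 of 3 neighbours < 2, below threshold.
  Mo: 1 of 2 neighbours < 2, below threshold.
  Pia: 2 of 3 neighbours < 3, below threshold.
Round 3 — no new spreads; cascade stops.

3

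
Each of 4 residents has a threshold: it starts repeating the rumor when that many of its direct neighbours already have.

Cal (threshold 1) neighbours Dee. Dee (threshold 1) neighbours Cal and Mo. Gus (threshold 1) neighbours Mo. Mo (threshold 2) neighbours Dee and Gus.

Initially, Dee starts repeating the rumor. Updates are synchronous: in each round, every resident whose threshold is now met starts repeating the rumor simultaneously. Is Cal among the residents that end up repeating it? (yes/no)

yes

Round 1 — Dee starts repeating the rumor (initial).
Round 2 — checking thresholds:
  Cal: 1 of 1 neighbours ≥ 1, starts repeating the rumor.
  Mo: 1 of 2 neighbours < 2, holds.
Round 3 — no new spreads; cascade stops.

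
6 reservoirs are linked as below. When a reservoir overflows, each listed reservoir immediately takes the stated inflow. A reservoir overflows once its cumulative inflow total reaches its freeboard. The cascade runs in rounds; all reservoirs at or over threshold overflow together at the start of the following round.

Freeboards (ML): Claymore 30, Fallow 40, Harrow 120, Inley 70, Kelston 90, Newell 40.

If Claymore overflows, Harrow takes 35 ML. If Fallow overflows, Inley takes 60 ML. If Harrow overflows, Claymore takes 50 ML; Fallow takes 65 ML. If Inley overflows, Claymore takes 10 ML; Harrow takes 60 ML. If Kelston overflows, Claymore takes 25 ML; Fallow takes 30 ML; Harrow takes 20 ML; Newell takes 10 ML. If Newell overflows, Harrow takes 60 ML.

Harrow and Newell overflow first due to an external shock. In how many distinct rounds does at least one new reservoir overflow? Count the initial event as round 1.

Round 1 — Harrow, Newell overflow (initial).
  Claymore: +50 → 50 ≥ 30
  Fallow: +65 → 65 ≥ 40
Round 2 — Claymore, Fallow overflow.
  Inley: +60 → 60 < 70
No further overflows.

2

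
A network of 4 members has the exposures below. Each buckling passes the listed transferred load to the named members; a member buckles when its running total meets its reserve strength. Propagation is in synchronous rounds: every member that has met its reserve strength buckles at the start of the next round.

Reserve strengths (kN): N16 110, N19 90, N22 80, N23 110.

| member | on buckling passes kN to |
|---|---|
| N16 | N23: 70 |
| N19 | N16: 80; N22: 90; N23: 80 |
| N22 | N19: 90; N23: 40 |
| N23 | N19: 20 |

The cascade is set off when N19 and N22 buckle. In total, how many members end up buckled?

Round 1 — N19, N22 buckle (initial).
  N16: +80 → 80 < 110
  N23: +80+40 → 120 ≥ 110
Round 2 — N23 buckles.
No further bucklings.

3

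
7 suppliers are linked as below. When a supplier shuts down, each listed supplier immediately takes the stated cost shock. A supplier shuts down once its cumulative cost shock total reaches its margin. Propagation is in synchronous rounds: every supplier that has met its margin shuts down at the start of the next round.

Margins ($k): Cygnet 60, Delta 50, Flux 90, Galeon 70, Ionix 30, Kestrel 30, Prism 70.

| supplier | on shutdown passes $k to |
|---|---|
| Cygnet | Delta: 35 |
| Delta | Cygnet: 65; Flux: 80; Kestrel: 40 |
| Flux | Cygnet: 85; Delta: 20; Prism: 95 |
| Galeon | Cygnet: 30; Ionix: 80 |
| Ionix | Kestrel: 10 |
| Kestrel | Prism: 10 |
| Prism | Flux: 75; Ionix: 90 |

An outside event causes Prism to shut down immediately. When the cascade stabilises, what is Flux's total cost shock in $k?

Round 1 — Prism shuts down (initial).
  Flux: +75 → 75 < 90
  Ionix: +90 → 90 ≥ 30
Round 2 — Ionix shuts down.
  Kestrel: +10 → 10 < 30
No further shutdowns.

75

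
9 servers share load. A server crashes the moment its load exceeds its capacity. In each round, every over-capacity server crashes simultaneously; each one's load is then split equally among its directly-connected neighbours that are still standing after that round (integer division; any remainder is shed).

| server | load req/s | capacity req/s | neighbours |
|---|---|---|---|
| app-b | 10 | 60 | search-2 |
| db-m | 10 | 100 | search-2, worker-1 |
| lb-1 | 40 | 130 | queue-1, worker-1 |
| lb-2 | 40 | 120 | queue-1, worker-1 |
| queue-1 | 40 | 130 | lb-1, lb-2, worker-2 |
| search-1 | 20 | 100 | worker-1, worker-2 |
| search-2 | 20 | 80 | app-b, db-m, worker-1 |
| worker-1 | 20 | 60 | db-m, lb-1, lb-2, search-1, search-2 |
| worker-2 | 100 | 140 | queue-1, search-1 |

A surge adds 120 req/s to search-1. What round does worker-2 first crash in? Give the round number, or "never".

Round 1 — search-1 at 140 > 100. search-1 crashes.
  search-1 sheds 140 req/s to worker-1, worker-2: 70 each.
    worker-1: 20+70 = 90 > 60
    worker-2: 100+70 = 170 > 140
Round 2 — worker-1, worker-2 crash.
  worker-1 sheds 90 req/s to db-m, lb-1, lb-2, search-2: 22 each (2 lost).
    db-m: 10+22 = 32 ≤ 100
    lb-1: 40+22 = 62 ≤ 130
    lb-2: 40+22 = 62 ≤ 120
    search-2: 20+22 = 42 ≤ 80
  worker-2 sheds 170 req/s to queue-1: 170 each.
    queue-1: 40+170 = 210 > 130
Round 3 — queue-1 crashes.
  queue-1 sheds 210 req/s to lb-1, lb-2: 105 each.
    lb-1: 62+105 = 167 > 130
    lb-2: 62+105 = 167 > 120
Round 4 — lb-1, lb-2 crash.
  lb-1 sheds 167 req/s: no online neighbours, lost.
  lb-2 sheds 167 req/s: no online neighbours, lost.
No further crashes.

2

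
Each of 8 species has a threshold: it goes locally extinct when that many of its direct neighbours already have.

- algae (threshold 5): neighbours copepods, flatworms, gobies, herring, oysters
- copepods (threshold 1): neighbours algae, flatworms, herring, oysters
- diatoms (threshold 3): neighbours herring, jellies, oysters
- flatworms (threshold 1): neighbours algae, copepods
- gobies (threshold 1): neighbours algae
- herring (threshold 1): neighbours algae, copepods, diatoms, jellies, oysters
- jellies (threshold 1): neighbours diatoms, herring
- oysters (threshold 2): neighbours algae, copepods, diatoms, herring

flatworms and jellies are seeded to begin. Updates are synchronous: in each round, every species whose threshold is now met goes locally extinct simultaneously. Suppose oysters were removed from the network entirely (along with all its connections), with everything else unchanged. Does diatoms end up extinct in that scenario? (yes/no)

With oysters removed:
Round 1 — flatworms, jellies go locally extinct (initial).
Round 2 — checking thresholds:
  algae: 1 of 4 neighbours < 5, holds.
  copepods: 1 of 3 neighbours ≥ 1, goes locally extinct.
  diatoms: 1 of 2 neighbours < 3, holds.
  herring: 1 of 4 neighbours ≥ 1, goes locally extinct.
Round 3 — no new extinctions; cascade stops.

no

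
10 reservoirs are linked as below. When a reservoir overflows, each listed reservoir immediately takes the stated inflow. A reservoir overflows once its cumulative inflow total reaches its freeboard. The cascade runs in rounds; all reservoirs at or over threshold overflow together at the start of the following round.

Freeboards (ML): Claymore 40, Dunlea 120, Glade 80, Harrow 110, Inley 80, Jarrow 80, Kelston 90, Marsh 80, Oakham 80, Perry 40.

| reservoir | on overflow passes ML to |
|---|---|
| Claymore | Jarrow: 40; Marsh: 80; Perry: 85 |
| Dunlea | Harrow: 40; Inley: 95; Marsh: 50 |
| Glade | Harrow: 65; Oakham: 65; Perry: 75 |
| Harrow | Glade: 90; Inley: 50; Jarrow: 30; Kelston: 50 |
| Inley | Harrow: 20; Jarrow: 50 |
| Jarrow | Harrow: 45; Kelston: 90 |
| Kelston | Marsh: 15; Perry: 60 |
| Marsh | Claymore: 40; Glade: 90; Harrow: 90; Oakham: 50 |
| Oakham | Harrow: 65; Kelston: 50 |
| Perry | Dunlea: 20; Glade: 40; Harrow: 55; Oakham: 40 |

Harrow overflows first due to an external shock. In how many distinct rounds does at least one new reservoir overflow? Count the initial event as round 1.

Round 1 — Harrow overflows (initial).
  Glade: +90 → 90 ≥ 80
  Inley: +50 → 50 < 80
  Jarrow: +30 → 30 < 80
  Kelston: +50 → 50 < 90
Round 2 — Glade overflows.
  Oakham: +65 → 65 < 80
  Perry: +75 → 75 ≥ 40
Round 3 — Perry overflows.
  Dunlea: +20 → 20 < 120
  Oakham: +40 → 105 ≥ 80
Round 4 — Oakham overflows.
  Kelston: +50 → 100 ≥ 90
Round 5 — Kelston overflows.
  Marsh: +15 → 15 < 80
No further overflows.

5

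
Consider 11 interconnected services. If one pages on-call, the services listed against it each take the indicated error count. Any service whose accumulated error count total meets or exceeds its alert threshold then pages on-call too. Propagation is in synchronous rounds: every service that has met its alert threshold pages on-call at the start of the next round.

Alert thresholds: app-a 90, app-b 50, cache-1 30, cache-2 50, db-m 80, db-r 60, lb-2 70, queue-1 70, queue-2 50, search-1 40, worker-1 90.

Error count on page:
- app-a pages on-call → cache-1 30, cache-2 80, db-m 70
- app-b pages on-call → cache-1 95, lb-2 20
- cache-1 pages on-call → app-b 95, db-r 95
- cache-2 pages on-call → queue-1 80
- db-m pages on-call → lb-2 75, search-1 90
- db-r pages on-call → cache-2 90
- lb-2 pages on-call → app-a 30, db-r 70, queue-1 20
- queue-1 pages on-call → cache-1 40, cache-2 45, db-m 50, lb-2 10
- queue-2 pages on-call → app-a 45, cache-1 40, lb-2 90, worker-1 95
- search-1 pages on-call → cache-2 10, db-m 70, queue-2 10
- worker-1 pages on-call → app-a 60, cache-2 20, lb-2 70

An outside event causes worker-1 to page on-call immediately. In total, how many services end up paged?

10

Round 1 — worker-1 pages on-call (initial).
  app-a: +60 → 60 < 90
  cache-2: +20 → 20 < 50
  lb-2: +70 → 70 ≥ 70
Round 2 — lb-2 pages on-call.
  app-a: +30 → 90 ≥ 90
  db-r: +70 → 70 ≥ 60
  queue-1: +20 → 20 < 70
Round 3 — app-a, db-r page on-call.
  cache-1: +30 → 30 ≥ 30
  cache-2: +80+90 → 190 ≥ 50
  db-m: +70 → 70 < 80
Round 4 — cache-1, cache-2 page on-call.
  app-b: +95 → 95 ≥ 50
  queue-1: +80 → 100 ≥ 70
Round 5 — app-b, queue-1 page on-call.
  db-m: +50 → 120 ≥ 80
Round 6 — db-m pages on-call.
  search-1: +90 → 90 ≥ 40
Round 7 — search-1 pages on-call.
  queue-2: +10 → 10 < 50
No further pages.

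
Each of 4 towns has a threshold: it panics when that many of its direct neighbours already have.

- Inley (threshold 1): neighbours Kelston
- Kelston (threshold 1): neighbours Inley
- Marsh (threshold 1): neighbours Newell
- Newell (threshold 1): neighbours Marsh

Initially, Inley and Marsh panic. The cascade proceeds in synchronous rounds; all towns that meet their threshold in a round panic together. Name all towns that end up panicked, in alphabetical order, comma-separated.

Round 1 — Inley, Marsh panic (initial).
Round 2 — checking thresholds:
  Kelston: 1 of 1 neighbours ≥ 1, panics.
  Newell: 1 of 1 neighbours ≥ 1, panics.
Round 3 — no new panics; cascade stops.

Inley, Kelston, Marsh, Newell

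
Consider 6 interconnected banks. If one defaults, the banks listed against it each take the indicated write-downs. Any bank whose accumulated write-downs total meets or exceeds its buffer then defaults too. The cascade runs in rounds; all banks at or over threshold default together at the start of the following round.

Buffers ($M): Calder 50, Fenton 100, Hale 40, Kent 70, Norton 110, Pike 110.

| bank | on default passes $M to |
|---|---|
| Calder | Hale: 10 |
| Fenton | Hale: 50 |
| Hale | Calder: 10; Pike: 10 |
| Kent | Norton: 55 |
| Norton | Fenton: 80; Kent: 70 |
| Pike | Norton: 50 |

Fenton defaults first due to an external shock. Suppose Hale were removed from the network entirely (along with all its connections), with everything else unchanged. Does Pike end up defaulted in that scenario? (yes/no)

no

With Hale removed:
Round 1 — Fenton defaults (initial).
No further defaults.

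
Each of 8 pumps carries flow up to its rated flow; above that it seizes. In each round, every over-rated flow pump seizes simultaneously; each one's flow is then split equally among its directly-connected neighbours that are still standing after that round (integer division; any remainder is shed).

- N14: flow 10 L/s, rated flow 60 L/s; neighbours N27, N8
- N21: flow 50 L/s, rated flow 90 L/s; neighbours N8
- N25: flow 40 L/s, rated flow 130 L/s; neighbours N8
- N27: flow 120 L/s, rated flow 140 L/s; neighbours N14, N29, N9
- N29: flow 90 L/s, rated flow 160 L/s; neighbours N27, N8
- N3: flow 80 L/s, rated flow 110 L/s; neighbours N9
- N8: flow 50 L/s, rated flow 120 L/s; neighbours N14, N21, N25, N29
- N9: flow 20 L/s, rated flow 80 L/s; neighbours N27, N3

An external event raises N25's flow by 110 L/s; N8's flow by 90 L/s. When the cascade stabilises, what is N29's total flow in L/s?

Round 1 — N25 at 150 > 130; N8 at 140 > 120. N25, N8 seize.
  N25 sheds 150 L/s: no online neighbours, lost.
  N8 sheds 140 L/s to N14, N21, N29: 46 each (2 lost).
    N14: 10+46 = 56 ≤ 60
    N21: 50+46 = 96 > 90
    N29: 90+46 = 136 ≤ 160
Round 2 — N21 seizes.
  N21 sheds 96 L/s: no online neighbours, lost.
No further seizures.

136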